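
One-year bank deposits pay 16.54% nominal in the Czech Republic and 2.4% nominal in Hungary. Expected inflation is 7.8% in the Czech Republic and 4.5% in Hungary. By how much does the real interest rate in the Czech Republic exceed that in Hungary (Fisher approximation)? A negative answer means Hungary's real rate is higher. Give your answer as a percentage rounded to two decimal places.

The Czech Republic: 16.54% − 7.8% = 8.740%
Hungary: 2.4% − 4.5% = -2.100%
Differential = 10.840% → 10.84%.

10.84%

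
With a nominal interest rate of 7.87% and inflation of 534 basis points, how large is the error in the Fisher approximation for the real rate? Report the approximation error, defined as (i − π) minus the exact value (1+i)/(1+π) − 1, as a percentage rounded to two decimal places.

0.13%

Approximate: r ≈ 7.870% − 5.340% = 2.5300%
Exact: (1 + 0.0787)/(1 + 0.0534) − 1 = 2.4017%
Error = 2.5300% − 2.4017% = 0.1283% → 0.13%.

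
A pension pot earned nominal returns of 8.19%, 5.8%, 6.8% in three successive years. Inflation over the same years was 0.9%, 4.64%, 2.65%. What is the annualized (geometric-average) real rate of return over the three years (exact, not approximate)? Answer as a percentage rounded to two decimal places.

4.10%

Compound the nominal returns: 1.0819 × 1.0580 × 1.0680 = 1.22248641.
Compound inflation: 1.0090 × 1.0464 × 1.0265 = 1.08379677.
Deflate: 1.22248641 / 1.08379677 = 1.12796647.
Annualized real rate = 1.12796647^(1/3) − 1 = 4.0955% → 4.10%.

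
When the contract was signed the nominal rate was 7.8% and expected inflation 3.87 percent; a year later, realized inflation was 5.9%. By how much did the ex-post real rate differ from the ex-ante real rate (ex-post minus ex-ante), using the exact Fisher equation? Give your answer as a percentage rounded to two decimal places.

Ex-ante: (1 + 0.0780)/(1 + 0.0387) − 1 = 3.7836%
Ex-post: (1 + 0.0780)/(1 + 0.0590) − 1 = 1.7941%
Difference (ex-post − ex-ante) = -1.9894% → -1.99%.

-1.99%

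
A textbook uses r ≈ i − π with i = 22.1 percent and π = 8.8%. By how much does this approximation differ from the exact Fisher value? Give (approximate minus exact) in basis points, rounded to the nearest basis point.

Approximate: r ≈ 22.100% − 8.800% = 13.3000%
Exact: (1 + 0.2210)/(1 + 0.0880) − 1 = 12.2243%
Error = 13.3000% − 12.2243% = 1.0757% → 108 basis points.

108 basis points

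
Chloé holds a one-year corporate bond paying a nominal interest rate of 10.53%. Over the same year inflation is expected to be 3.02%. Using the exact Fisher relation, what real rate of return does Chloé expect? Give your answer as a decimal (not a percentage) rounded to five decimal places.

0.07290

1 + r = 1.10530 / 1.03020 = 1.072898
r = 1.072898 − 1 = 7.2898%, i.e. 0.07290.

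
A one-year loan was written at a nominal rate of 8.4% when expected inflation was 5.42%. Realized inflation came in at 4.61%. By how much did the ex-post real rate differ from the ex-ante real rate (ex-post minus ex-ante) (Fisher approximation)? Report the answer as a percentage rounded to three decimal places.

0.810%

Ex-ante: 8.4% − 5.42% = 2.980%
Ex-post: 8.4% − 4.61% = 3.790%
Difference (ex-post − ex-ante) = 0.8100% → 0.810%.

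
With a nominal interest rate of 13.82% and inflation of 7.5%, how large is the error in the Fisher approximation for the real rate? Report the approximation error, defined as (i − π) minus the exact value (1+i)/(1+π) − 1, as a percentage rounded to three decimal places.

Approximate: r ≈ 13.820% − 7.500% = 6.3200%
Exact: (1 + 0.1382)/(1 + 0.0750) − 1 = 5.8791%
Error = 6.3200% − 5.8791% = 0.4409% → 0.441%.

0.441%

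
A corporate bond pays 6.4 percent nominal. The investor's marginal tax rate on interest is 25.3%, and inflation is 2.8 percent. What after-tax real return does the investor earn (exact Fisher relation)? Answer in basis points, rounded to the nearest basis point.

After-tax nominal return = 6.4% × (1 − 0.253) = 4.7808%.
1 + r = 1.047808 / 1.02800 = 1.019268
After-tax real rate = 1.019268 − 1 → 193 basis points.

193 basis points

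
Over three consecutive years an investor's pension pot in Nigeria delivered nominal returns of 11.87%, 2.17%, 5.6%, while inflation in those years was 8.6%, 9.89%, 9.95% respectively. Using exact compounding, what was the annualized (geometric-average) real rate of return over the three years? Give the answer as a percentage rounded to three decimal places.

Nominal growth factor = 1.1187 × 1.0217 × 1.0560 = 1.20698243
Price-level growth factor = 1.0860 × 1.0989 × 1.0995 = 1.31214924
Real growth factor = 1.20698243 / 1.31214924 = 0.91985149
Annualized real rate = 0.91985149^(1/3) − 1 = -2.7464% → -2.746%.

-2.746%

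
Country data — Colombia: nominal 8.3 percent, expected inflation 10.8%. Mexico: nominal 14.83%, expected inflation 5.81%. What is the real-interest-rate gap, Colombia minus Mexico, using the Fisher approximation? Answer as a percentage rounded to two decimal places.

Colombia: 8.3% − 10.8% = -2.500%
Mexico: 14.83% − 5.81% = 9.020%
Differential = -11.520% → -11.52%.

-11.52%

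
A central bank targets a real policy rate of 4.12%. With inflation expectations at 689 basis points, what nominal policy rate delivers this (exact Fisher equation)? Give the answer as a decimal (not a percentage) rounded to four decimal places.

(1 + i) = (1 + r)(1 + π) = 1.04120 × 1.06890 = 1.11293868
i = 1.11293868 − 1, so the required nominal rate is 0.1129.

0.1129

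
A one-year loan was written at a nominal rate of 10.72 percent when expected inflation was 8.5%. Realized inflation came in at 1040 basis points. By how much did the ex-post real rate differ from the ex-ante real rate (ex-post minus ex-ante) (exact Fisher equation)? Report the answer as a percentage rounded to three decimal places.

-1.756%

Ex-ante: (1 + 0.1072)/(1 + 0.0850) − 1 = 2.0461%
Ex-post: (1 + 0.1072)/(1 + 0.1040) − 1 = 0.2899%
Difference (ex-post − ex-ante) = -1.7562% → -1.756%.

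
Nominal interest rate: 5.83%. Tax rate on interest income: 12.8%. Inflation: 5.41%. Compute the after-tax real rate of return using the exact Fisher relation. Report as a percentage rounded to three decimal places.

After-tax nominal return = 5.83% × (1 − 0.128) = 5.08376%.
1 + r = 1.0508376 / 1.05410 = 0.99690504
After-tax real rate = 0.99690504 − 1 → -0.309%.

-0.309%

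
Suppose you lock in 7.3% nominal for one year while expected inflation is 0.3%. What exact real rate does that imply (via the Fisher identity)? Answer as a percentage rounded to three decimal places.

6.979%

1 + r = 1.07300 / 1.00300 = 1.069791
r = 1.069791 − 1 = 6.9791%, i.e. 6.979%.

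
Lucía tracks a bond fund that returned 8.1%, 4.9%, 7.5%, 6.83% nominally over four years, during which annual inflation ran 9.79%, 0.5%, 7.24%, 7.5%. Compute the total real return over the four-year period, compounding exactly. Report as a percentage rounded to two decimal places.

Nominal growth factor = 1.0810 × 1.0490 × 1.0750 × 1.0683 = 1.302276
Price-level growth factor = 1.0979 × 1.0050 × 1.0724 × 1.0750 = 1.272021
Real growth factor = 1.302276 / 1.272021 = 1.023785
Total real return = 1.023785 − 1 → 2.38%.

2.38%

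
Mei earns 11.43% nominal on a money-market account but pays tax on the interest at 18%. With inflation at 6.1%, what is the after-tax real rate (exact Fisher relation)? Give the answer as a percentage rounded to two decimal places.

After-tax nominal return = 11.43% × (1 − 0.18) = 9.3726%.
1 + r = 1.093726 / 1.06100 = 1.030844
After-tax real rate = 1.030844 − 1 → 3.08%.

3.08%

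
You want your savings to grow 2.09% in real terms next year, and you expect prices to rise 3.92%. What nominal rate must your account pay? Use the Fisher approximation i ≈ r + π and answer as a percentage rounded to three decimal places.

6.010%

i ≈ r + π = 2.09% + 3.92% = 6.010%.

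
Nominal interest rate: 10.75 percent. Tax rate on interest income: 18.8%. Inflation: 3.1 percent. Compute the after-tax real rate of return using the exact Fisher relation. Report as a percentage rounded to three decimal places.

5.460%

After-tax nominal return = 10.75% × (1 − 0.188) = 8.7290%.
1 + r = 1.08729 / 1.03100 = 1.054597
After-tax real rate = 1.054597 − 1 → 5.460%.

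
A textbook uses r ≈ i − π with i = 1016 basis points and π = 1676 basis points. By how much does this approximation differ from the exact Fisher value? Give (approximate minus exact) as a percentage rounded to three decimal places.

-0.947%

Approximate: r ≈ 10.160% − 16.760% = -6.6000%
Exact: (1 + 0.1016)/(1 + 0.1676) − 1 = -5.6526%
Error = -6.6000% − (-5.6526%) = -0.9474% → -0.947%.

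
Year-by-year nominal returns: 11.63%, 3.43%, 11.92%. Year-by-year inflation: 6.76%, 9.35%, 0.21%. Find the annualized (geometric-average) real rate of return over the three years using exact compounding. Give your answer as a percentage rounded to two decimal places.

Nominal growth factor = 1.1163 × 1.0343 × 1.1192 = 1.29221611
Price-level growth factor = 1.0676 × 1.0935 × 1.0021 = 1.16987218
Real growth factor = 1.29221611 / 1.16987218 = 1.10457888
Annualized real rate = 1.10457888^(1/3) − 1 = 3.3710% → 3.37%.

3.37%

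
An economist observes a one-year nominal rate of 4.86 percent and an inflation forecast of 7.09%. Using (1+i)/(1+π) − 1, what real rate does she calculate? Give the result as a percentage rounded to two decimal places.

By the Fisher relation, 1 + r = (1 + i)/(1 + π).
1 + r = 1.04860 / 1.07090 = 0.979176
r = 0.979176 − 1 = -2.0824%, i.e. -2.08%.

-2.08%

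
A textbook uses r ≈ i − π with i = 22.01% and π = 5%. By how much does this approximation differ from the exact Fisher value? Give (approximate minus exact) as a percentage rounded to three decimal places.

0.810%

Approximate: r ≈ 22.010% − 5.000% = 17.0100%
Exact: (1 + 0.2201)/(1 + 0.0500) − 1 = 16.2000%
Error = 17.0100% − 16.2000% = 0.8100% → 0.810%.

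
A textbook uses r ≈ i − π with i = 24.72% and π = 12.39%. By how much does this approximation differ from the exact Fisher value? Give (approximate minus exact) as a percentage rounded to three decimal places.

Approximate: r ≈ 24.720% − 12.390% = 12.3300%
Exact: (1 + 0.2472)/(1 + 0.1239) − 1 = 10.9707%
Error = 12.3300% − 10.9707% = 1.3593% → 1.359%.

1.359%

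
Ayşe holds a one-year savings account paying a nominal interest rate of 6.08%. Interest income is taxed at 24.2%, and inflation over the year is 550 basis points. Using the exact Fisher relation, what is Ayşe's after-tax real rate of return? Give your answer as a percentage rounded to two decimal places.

-0.84%

After-tax nominal return = 6.08% × (1 − 0.242) = 4.60864%.
1 + r = 1.0460864 / 1.05500 = 0.991551
After-tax real rate = 0.991551 − 1 → -0.84%.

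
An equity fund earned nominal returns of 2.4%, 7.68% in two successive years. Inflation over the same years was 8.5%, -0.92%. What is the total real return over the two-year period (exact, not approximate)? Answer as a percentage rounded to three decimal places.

2.570%

Nominal growth factor = 1.0240 × 1.0768 = 1.102643
Price-level growth factor = 1.0850 × 0.9908 = 1.075018
Real growth factor = 1.102643 / 1.075018 = 1.025697
Total real return = 1.025697 − 1 → 2.570%.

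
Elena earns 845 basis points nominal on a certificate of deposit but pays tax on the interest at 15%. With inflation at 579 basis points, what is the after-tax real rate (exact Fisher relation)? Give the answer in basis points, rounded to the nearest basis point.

After-tax nominal return = 8.45% × (1 − 0.15) = 7.1825%.
1 + r = 1.071825 / 1.05790 = 1.013163
After-tax real rate = 1.013163 − 1 → 132 basis points.

132 basis points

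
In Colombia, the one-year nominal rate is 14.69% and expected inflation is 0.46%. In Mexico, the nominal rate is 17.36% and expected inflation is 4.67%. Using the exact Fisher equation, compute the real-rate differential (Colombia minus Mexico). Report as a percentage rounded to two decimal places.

2.04%

Colombia: (1 + 0.1469)/(1 + 0.0046) − 1 = 14.1648%
Mexico: (1 + 0.1736)/(1 + 0.0467) − 1 = 12.1238%
Differential = 14.1648% − 12.1238% = 2.0410% → 2.04%.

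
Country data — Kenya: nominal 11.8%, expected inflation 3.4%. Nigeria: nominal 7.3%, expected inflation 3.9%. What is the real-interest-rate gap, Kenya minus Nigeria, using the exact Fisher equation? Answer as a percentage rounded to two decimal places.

4.85%

Kenya: (1 + 0.1180)/(1 + 0.0340) − 1 = 8.1238%
Nigeria: (1 + 0.0730)/(1 + 0.0390) − 1 = 3.2724%
Differential = 8.1238% − 3.2724% = 4.8514% → 4.85%.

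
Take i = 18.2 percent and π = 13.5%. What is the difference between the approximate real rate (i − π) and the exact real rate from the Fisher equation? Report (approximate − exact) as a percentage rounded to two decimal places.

Approximate: r ≈ 18.200% − 13.500% = 4.7000%
Exact: (1 + 0.1820)/(1 + 0.1350) − 1 = 4.1410%
Error = 4.7000% − 4.1410% = 0.5590% → 0.56%.

0.56%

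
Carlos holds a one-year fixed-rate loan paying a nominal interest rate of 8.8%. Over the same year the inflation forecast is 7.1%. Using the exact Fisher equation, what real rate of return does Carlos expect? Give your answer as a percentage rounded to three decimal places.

1 + r = 1.08800 / 1.07100 = 1.015873
r = 1.015873 − 1 = 1.5873%, i.e. 1.587%.

1.587%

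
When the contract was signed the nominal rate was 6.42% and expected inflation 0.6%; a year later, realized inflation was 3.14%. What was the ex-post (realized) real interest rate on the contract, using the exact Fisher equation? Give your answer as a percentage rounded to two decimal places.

3.18%

Ex-post: (1 + 0.0642)/(1 + 0.0314) − 1 = 3.1801%
So the realized real rate is 3.18%.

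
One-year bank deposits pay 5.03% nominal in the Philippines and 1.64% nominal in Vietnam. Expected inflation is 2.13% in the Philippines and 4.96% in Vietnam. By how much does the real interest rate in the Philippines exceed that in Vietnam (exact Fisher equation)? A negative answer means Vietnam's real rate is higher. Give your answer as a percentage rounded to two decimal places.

The Philippines: (1 + 0.0503)/(1 + 0.0213) − 1 = 2.8395%
Vietnam: (1 + 0.0164)/(1 + 0.0496) − 1 = -3.1631%
Differential = 2.8395% − (-3.1631%) = 6.0026% → 6.00%.

6.00%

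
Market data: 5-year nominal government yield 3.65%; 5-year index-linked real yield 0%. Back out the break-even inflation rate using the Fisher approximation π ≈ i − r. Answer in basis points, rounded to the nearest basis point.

365 basis points

π ≈ i − r = 3.65% − 0% → 365 basis points.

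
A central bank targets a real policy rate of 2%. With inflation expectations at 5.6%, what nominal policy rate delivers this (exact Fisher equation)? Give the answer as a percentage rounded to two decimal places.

7.71%

(1 + i) = (1 + r)(1 + π) = 1.02000 × 1.05600 = 1.07712
i = 1.07712 − 1, so the required nominal rate is 7.71%.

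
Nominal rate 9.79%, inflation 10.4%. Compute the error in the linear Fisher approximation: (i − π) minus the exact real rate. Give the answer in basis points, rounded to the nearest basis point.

-6 basis points

Approximate: r ≈ 9.790% − 10.400% = -0.6100%
Exact: (1 + 0.0979)/(1 + 0.1040) − 1 = -0.5525%
Error = -0.6100% − (-0.5525%) = -0.0575% → -6 basis points.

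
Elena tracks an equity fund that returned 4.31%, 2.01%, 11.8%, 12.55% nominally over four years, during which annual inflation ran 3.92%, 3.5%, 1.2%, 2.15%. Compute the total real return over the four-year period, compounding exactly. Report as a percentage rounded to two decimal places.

20.42%

Compound the nominal returns: 1.0431 × 1.0201 × 1.1180 × 1.1255 = 1.338924.
Compound inflation: 1.0392 × 1.0350 × 1.0120 × 1.0215 = 1.111881.
Deflate: 1.338924 / 1.111881 = 1.204197.
Total real return = 1.204197 − 1 → 20.42%.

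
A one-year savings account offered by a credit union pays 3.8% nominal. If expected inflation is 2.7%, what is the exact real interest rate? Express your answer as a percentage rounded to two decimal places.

1.07%

By the Fisher relation, 1 + r = (1 + i)/(1 + π).
1 + r = 1.03800 / 1.02700 = 1.010711
r = 1.010711 − 1 = 1.0711%, i.e. 1.07%.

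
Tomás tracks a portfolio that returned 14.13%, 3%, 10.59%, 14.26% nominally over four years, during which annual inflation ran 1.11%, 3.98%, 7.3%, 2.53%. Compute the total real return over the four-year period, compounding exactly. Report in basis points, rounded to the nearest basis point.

Compound the nominal returns: 1.1413 × 1.0300 × 1.1059 × 1.1426 = 1.485413.
Compound inflation: 1.0111 × 1.0398 × 1.0730 × 1.0253 = 1.156630.
Deflate: 1.485413 / 1.156630 = 1.284259.
Total real return = 1.284259 − 1 → 2843 basis points.

2843 basis points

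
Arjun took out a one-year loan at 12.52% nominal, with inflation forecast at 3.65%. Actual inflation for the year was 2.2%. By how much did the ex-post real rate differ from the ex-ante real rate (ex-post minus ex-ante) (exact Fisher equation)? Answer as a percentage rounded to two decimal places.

1.54%

Ex-ante: (1 + 0.1252)/(1 + 0.0365) − 1 = 8.5576%
Ex-post: (1 + 0.1252)/(1 + 0.0220) − 1 = 10.0978%
Difference (ex-post − ex-ante) = 1.5402% → 1.54%.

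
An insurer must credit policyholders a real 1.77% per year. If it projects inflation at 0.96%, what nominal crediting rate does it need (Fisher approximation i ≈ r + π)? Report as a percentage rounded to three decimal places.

i ≈ r + π = 1.77% + 0.96% = 2.730%.

2.730%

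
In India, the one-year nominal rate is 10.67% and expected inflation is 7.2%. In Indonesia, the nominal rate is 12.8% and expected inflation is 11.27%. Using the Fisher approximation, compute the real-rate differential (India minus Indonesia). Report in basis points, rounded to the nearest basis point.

194 basis points

India: 10.67% − 7.2% = 3.470%
Indonesia: 12.8% − 11.27% = 1.530%
Differential = 1.940% → 194 basis points.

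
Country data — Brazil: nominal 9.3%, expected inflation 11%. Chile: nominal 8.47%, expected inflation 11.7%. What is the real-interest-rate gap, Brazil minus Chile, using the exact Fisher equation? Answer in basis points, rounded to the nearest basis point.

136 basis points

Brazil: (1 + 0.0930)/(1 + 0.1100) − 1 = -1.5315%
Chile: (1 + 0.0847)/(1 + 0.1170) − 1 = -2.8917%
Differential = -1.5315% − (-2.8917%) = 1.3601% → 136 basis points.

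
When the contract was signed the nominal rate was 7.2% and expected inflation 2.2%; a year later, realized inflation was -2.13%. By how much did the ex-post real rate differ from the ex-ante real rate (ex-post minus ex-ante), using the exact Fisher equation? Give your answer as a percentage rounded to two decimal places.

4.64%

Ex-ante: (1 + 0.0720)/(1 + 0.0220) − 1 = 4.8924%
Ex-post: (1 + 0.0720)/(1 − 0.0213) − 1 = 9.5331%
Difference (ex-post − ex-ante) = 4.6407% → 4.64%.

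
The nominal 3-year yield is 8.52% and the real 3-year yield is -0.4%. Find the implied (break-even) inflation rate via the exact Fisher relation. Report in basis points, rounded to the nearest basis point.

(1 + π) = (1 + i)/(1 + r) = 1.08520 / 0.99600 = 1.089558
Break-even inflation = 1.089558 − 1 → 896 basis points.

896 basis points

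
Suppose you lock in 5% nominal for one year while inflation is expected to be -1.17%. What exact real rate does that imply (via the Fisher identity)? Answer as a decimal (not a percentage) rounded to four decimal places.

0.0624

1 + r = 1.05000 / 0.98830 = 1.062430
r = 1.062430 − 1 = 6.2430%, i.e. 0.0624.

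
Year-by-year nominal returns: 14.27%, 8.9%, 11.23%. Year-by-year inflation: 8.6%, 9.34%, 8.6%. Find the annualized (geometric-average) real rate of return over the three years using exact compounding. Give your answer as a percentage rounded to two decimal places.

Nominal growth factor = 1.1427 × 1.0890 × 1.1123 = 1.38414645
Price-level growth factor = 1.0860 × 1.0934 × 1.0860 = 1.28955159
Real growth factor = 1.38414645 / 1.28955159 = 1.07335485
Annualized real rate = 1.07335485^(1/3) − 1 = 2.3877% → 2.39%.

2.39%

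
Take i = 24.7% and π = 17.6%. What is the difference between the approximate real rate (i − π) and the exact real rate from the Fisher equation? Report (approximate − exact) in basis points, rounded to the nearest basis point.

Approximate: r ≈ 24.700% − 17.600% = 7.1000%
Exact: (1 + 0.2470)/(1 + 0.1760) − 1 = 6.0374%
Error = 7.1000% − 6.0374% = 1.0626% → 106 basis points.

106 basis points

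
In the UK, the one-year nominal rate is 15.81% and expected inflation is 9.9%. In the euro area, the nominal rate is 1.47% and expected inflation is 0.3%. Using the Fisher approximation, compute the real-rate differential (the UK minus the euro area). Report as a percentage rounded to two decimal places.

4.74%

The UK: 15.81% − 9.9% = 5.910%
The euro area: 1.47% − 0.3% = 1.170%
Differential = 4.740% → 4.74%.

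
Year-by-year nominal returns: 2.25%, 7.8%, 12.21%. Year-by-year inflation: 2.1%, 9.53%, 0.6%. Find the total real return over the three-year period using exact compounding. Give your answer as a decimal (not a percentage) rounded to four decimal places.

Compound the nominal returns: 1.0225 × 1.0780 × 1.1221 = 1.236840.
Compound inflation: 1.0210 × 1.0953 × 1.0060 = 1.125011.
Deflate: 1.236840 / 1.125011 = 1.099403.
Total real return = 1.099403 − 1 → 0.0994.

0.0994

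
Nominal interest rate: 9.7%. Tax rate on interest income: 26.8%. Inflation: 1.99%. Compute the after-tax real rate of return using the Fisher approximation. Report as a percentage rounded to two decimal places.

After-tax nominal return = 9.7% × (1 − 0.268) = 7.1004%.
r ≈ 7.1004% − 1.99% → 5.11%.

5.11%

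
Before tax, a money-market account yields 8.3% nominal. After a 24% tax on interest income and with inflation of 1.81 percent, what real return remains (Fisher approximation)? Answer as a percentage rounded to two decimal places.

4.50%

After-tax nominal return = 8.3% × (1 − 0.24) = 6.3080%.
r ≈ 6.3080% − 1.81% → 4.50%.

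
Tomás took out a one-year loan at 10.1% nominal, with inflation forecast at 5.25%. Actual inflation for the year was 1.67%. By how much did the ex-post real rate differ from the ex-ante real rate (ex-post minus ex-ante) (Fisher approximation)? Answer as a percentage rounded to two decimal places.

3.58%

Ex-ante: 10.1% − 5.25% = 4.850%
Ex-post: 10.1% − 1.67% = 8.430%
Difference (ex-post − ex-ante) = 3.5800% → 3.58%.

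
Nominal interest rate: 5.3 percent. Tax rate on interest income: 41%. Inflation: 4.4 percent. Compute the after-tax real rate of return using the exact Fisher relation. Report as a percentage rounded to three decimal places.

-1.219%

After-tax nominal return = 5.3% × (1 − 0.41) = 3.1270%.
1 + r = 1.03127 / 1.04400 = 0.987807
After-tax real rate = 0.987807 − 1 → -1.219%.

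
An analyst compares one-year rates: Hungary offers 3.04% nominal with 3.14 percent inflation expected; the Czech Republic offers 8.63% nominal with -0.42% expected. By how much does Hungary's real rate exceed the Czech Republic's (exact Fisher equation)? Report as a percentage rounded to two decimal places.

Hungary: (1 + 0.0304)/(1 + 0.0314) − 1 = -0.0970%
The Czech Republic: (1 + 0.0863)/(1 − 0.0042) − 1 = 9.0882%
Differential = -0.0970% − 9.0882% = -9.1851% → -9.19%.

-9.19%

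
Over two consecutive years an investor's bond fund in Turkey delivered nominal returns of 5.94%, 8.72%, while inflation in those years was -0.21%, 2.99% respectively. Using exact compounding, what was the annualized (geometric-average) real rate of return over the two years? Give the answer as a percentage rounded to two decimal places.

5.86%

Compound the nominal returns: 1.0594 × 1.0872 = 1.15177968.
Compound inflation: 0.9979 × 1.0299 = 1.02773721.
Deflate: 1.15177968 / 1.02773721 = 1.12069473.
Annualized real rate = 1.12069473^(1/2) − 1 = 5.8629% → 5.86%.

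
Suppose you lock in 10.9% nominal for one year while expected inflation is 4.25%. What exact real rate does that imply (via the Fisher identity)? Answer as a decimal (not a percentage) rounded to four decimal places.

0.0638

1 + r = 1.10900 / 1.04250 = 1.063789
r = 1.063789 − 1 = 6.3789%, i.e. 0.0638.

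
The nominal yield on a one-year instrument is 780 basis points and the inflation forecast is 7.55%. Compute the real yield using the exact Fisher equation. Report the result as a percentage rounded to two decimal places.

0.23%

By the Fisher relation, 1 + r = (1 + i)/(1 + π).
1 + r = 1.07800 / 1.07550 = 1.002325
r = 1.002325 − 1 = 0.2325%, i.e. 0.23%.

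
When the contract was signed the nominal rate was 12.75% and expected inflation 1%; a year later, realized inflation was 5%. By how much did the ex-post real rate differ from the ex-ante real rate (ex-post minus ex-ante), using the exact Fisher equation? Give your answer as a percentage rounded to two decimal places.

Ex-ante: (1 + 0.1275)/(1 + 0.0100) − 1 = 11.6337%
Ex-post: (1 + 0.1275)/(1 + 0.0500) − 1 = 7.3810%
Difference (ex-post − ex-ante) = -4.2527% → -4.25%.

-4.25%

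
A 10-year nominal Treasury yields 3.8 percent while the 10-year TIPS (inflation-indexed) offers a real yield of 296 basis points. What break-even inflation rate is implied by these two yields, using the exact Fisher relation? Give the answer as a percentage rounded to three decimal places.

0.816%

(1 + π) = (1 + i)/(1 + r) = 1.03800 / 1.02960 = 1.008159
Break-even inflation = 1.008159 − 1 → 0.816%.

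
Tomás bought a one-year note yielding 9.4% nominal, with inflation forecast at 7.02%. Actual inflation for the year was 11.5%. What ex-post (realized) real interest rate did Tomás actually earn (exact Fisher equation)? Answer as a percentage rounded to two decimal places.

Ex-post: (1 + 0.0940)/(1 + 0.1150) − 1 = -1.8834%
So the realized real rate is -1.88%.

-1.88%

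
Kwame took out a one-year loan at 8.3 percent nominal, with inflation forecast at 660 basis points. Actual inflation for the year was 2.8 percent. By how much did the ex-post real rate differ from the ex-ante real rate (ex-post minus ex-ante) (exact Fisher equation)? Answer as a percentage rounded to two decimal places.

Ex-ante: (1 + 0.0830)/(1 + 0.0660) − 1 = 1.5947%
Ex-post: (1 + 0.0830)/(1 + 0.0280) − 1 = 5.3502%
Difference (ex-post − ex-ante) = 3.7554% → 3.76%.

3.76%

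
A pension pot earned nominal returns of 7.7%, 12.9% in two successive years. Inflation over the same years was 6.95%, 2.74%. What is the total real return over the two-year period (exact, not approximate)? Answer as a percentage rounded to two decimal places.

Nominal growth factor = 1.0770 × 1.1290 = 1.215933
Price-level growth factor = 1.0695 × 1.0274 = 1.098804
Real growth factor = 1.215933 / 1.098804 = 1.106597
Total real return = 1.106597 − 1 → 10.66%.

10.66%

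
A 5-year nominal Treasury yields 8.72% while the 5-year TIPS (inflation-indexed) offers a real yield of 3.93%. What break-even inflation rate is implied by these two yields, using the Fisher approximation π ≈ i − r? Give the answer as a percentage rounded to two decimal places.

π ≈ i − r = 8.72% − 3.93% → 4.79%.

4.79%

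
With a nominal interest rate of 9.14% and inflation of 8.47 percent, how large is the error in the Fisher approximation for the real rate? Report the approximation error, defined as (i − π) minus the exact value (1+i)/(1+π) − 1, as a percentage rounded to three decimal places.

0.052%

Approximate: r ≈ 9.140% − 8.470% = 0.6700%
Exact: (1 + 0.0914)/(1 + 0.0847) − 1 = 0.6177%
Error = 0.6700% − 0.6177% = 0.0523% → 0.052%.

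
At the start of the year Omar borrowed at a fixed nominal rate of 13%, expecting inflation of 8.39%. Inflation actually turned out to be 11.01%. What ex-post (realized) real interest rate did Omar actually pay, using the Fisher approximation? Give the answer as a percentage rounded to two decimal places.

1.99%

Ex-post: 13% − 11.01% = 1.990%
So the realized real rate is 1.99%.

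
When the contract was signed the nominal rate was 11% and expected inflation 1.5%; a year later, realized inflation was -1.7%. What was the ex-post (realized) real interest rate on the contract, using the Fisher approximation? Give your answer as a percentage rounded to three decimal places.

Ex-post: 11% − (-1.7%) = 12.700%
So the realized real rate is 12.700%.

12.700%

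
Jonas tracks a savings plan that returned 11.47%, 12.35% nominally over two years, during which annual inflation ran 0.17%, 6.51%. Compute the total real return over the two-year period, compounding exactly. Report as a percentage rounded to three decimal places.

17.382%

Nominal growth factor = 1.1147 × 1.1235 = 1.252365
Price-level growth factor = 1.0017 × 1.0651 = 1.066911
Real growth factor = 1.252365 / 1.066911 = 1.173824
Total real return = 1.173824 − 1 → 17.382%.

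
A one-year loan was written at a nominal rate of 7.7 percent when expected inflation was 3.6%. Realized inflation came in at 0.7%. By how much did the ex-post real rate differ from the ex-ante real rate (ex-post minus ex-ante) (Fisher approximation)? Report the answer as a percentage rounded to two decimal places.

Ex-ante: 7.7% − 3.6% = 4.100%
Ex-post: 7.7% − 0.7% = 7.000%
Difference (ex-post − ex-ante) = 2.9000% → 2.90%.

2.90%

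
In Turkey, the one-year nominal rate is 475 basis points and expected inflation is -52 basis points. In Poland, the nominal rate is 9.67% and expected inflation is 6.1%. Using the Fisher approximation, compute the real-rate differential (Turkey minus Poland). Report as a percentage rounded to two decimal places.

1.70%

Turkey: 4.75% − (-0.52%) = 5.270%
Poland: 9.67% − 6.1% = 3.570%
Differential = 1.700% → 1.70%.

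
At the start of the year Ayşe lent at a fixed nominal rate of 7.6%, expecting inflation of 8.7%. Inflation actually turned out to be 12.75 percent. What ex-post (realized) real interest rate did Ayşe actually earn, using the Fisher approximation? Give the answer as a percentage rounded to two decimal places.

-5.15%

Ex-post: 7.6% − 12.75% = -5.150%
So the realized real rate is -5.15%.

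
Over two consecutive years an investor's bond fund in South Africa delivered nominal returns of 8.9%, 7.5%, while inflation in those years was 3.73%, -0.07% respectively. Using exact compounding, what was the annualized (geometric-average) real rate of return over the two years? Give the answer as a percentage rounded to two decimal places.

Compound the nominal returns: 1.0890 × 1.0750 = 1.17067500.
Compound inflation: 1.0373 × 0.9993 = 1.03657389.
Deflate: 1.17067500 / 1.03657389 = 1.12936956.
Annualized real rate = 1.12936956^(1/2) − 1 = 6.2718% → 6.27%.

6.27%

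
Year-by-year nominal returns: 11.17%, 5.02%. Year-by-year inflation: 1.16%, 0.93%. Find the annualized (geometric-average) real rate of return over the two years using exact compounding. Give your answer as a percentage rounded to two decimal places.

6.93%

Nominal growth factor = 1.1117 × 1.0502 = 1.16750734
Price-level growth factor = 1.0116 × 1.0093 = 1.02100788
Real growth factor = 1.16750734 / 1.02100788 = 1.14348514
Annualized real rate = 1.14348514^(1/2) − 1 = 6.9339% → 6.93%.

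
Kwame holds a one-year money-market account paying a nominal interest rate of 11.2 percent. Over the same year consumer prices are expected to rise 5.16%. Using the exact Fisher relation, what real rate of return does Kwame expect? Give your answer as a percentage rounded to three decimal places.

By the Fisher relation, 1 + r = (1 + i)/(1 + π).
1 + r = 1.11200 / 1.05160 = 1.057436
r = 1.057436 − 1 = 5.7436%, i.e. 5.744%.

5.744%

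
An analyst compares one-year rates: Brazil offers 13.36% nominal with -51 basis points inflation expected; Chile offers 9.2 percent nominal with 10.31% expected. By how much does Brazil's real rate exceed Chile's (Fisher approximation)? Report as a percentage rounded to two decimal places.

Brazil: 13.36% − (-0.51%) = 13.870%
Chile: 9.2% − 10.31% = -1.110%
Differential = 14.980% → 14.98%.

14.98%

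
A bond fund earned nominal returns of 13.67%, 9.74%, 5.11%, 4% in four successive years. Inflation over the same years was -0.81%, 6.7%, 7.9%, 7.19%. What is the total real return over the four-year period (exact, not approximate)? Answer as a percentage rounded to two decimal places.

11.40%

Nominal growth factor = 1.1367 × 1.0974 × 1.0511 × 1.0400 = 1.363604
Price-level growth factor = 0.9919 × 1.0670 × 1.0790 × 1.0719 = 1.224075
Real growth factor = 1.363604 / 1.224075 = 1.113987
Total real return = 1.113987 − 1 → 11.40%.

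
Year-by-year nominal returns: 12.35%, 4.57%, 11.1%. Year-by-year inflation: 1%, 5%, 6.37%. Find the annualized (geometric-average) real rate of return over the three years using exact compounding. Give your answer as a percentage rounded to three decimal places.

4.984%

Compound the nominal returns: 1.1235 × 1.0457 × 1.1110 = 1.30525163.
Compound inflation: 1.0100 × 1.0500 × 1.0637 = 1.12805385.
Deflate: 1.30525163 / 1.12805385 = 1.15708273.
Annualized real rate = 1.15708273^(1/3) − 1 = 4.9836% → 4.984%.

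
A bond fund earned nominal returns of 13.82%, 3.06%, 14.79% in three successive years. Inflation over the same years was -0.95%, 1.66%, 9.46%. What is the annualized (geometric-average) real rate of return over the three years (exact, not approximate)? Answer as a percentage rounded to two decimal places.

Nominal growth factor = 1.1382 × 1.0306 × 1.1479 = 1.34651990
Price-level growth factor = 0.9905 × 1.0166 × 1.0946 = 1.10219904
Real growth factor = 1.34651990 / 1.10219904 = 1.22166673
Annualized real rate = 1.22166673^(1/3) − 1 = 6.9016% → 6.90%.

6.90%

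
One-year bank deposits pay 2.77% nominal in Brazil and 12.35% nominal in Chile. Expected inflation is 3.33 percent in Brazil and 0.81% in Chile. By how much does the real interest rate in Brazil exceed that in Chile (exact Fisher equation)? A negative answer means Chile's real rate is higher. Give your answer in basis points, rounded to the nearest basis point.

Brazil: (1 + 0.0277)/(1 + 0.0333) − 1 = -0.5420%
Chile: (1 + 0.1235)/(1 + 0.0081) − 1 = 11.4473%
Differential = -0.5420% − 11.4473% = -11.9892% → -1199 basis points.

-1199 basis points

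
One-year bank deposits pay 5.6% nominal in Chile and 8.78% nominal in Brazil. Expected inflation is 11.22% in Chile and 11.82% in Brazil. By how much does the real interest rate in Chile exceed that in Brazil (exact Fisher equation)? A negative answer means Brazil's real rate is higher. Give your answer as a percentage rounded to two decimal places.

-2.33%

Chile: (1 + 0.0560)/(1 + 0.1122) − 1 = -5.0530%
Brazil: (1 + 0.0878)/(1 + 0.1182) − 1 = -2.7187%
Differential = -5.0530% − (-2.7187%) = -2.3344% → -2.33%.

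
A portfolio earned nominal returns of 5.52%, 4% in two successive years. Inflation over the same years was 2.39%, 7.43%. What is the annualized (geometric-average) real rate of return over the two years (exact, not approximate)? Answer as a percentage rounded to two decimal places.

Nominal growth factor = 1.0552 × 1.0400 = 1.09740800
Price-level growth factor = 1.0239 × 1.0743 = 1.09997577
Real growth factor = 1.09740800 / 1.09997577 = 0.99766561
Annualized real rate = 0.99766561^(1/2) − 1 = -0.1168% → -0.12%.

-0.12%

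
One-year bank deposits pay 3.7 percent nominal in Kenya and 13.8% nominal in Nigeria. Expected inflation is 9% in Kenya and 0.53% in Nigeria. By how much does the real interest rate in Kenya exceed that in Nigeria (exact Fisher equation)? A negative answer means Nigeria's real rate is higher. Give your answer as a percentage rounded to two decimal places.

Kenya: (1 + 0.0370)/(1 + 0.0900) − 1 = -4.8624%
Nigeria: (1 + 0.1380)/(1 + 0.0053) − 1 = 13.2000%
Differential = -4.8624% − 13.2000% = -18.0624% → -18.06%.

-18.06%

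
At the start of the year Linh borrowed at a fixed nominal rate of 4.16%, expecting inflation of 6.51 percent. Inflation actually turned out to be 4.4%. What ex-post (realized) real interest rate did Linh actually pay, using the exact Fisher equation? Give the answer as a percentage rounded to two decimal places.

Ex-post: (1 + 0.0416)/(1 + 0.0440) − 1 = -0.2299%
So the realized real rate is -0.23%.

-0.23%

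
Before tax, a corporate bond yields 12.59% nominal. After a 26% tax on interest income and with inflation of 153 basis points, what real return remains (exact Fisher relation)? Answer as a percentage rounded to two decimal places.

7.67%

After-tax nominal return = 12.59% × (1 − 0.26) = 9.3166%.
1 + r = 1.093166 / 1.01530 = 1.076693
After-tax real rate = 1.076693 − 1 → 7.67%.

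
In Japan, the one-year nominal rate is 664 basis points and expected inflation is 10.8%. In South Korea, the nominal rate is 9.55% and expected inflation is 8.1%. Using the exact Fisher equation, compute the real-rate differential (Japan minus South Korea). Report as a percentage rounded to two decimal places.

Japan: (1 + 0.0664)/(1 + 0.1080) − 1 = -3.7545%
South Korea: (1 + 0.0955)/(1 + 0.0810) − 1 = 1.3414%
Differential = -3.7545% − 1.3414% = -5.0959% → -5.10%.

-5.10%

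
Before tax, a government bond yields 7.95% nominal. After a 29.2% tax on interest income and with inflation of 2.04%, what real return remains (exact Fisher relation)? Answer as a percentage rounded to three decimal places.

After-tax nominal return = 7.95% × (1 − 0.292) = 5.6286%.
1 + r = 1.056286 / 1.02040 = 1.035169
After-tax real rate = 1.035169 − 1 → 3.517%.

3.517%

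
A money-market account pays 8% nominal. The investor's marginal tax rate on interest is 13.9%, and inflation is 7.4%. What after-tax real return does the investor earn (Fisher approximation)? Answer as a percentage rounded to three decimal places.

-0.512%

After-tax nominal return = 8% × (1 − 0.139) = 6.8880%.
r ≈ 6.8880% − 7.4% → -0.512%.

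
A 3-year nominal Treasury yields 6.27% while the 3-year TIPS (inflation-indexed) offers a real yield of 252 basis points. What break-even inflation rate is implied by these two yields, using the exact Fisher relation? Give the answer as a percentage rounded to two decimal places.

3.66%

(1 + π) = (1 + i)/(1 + r) = 1.06270 / 1.02520 = 1.036578
Break-even inflation = 1.036578 − 1 → 3.66%.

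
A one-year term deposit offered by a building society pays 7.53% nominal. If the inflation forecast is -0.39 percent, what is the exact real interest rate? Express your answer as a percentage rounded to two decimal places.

1 + r = 1.07530 / 0.99610 = 1.079510
r = 1.079510 − 1 = 7.9510%, i.e. 7.95%.

7.95%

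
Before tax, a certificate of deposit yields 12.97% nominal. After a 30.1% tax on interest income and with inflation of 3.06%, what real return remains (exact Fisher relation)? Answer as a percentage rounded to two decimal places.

5.83%

After-tax nominal return = 12.97% × (1 − 0.301) = 9.06603%.
1 + r = 1.0906603 / 1.03060 = 1.058277
After-tax real rate = 1.058277 − 1 → 5.83%.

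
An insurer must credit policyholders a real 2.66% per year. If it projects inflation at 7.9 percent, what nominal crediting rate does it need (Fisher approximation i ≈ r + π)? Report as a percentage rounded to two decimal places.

10.56%

i ≈ r + π = 2.66% + 7.9% = 10.56%.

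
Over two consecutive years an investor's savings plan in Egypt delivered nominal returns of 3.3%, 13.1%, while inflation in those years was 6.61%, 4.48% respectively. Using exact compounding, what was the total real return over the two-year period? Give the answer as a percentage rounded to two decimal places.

4.89%

Compound the nominal returns: 1.0330 × 1.1310 = 1.168323.
Compound inflation: 1.0661 × 1.0448 = 1.113861.
Deflate: 1.168323 / 1.113861 = 1.048895.
Total real return = 1.048895 − 1 → 4.89%.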